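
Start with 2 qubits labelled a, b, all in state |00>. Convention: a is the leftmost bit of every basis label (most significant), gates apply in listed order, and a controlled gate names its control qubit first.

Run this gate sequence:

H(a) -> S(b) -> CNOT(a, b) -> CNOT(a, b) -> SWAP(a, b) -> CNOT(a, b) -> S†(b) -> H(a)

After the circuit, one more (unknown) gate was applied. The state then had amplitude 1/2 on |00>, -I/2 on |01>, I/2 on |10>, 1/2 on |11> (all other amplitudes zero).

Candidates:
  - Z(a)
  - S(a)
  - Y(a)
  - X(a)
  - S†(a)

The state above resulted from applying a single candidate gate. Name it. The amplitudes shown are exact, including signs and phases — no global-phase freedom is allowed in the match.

The unique candidate consistent with the amplitudes is S(a).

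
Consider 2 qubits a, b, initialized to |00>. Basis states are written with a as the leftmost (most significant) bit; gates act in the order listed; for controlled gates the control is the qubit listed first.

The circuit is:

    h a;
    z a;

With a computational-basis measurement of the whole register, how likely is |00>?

The probability of measuring |00> is 1/2.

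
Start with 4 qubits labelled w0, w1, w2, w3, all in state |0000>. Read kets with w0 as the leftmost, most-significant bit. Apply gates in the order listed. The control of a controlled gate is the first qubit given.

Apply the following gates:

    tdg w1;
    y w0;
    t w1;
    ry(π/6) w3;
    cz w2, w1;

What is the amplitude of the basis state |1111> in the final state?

The final state's coefficient on |1111> equals 0.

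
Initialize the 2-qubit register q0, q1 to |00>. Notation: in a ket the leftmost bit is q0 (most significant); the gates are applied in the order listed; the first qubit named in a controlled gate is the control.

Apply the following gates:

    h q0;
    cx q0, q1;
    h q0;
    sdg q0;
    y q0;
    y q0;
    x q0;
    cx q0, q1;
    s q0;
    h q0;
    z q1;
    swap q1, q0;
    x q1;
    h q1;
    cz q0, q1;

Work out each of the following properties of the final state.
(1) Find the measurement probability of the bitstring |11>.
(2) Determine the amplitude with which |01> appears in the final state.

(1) The probability of measuring |11> is 1/4.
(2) The final state's coefficient on |01> equals -I/2.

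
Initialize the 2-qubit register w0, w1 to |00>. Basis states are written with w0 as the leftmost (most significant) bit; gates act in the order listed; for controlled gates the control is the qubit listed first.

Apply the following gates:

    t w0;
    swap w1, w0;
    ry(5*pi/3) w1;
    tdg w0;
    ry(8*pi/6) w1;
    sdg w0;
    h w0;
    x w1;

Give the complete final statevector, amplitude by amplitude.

After the circuit, the state carries amplitude -sqrt(2)/2 on |00>, 0 on |01>, -sqrt(2)/2 on |10>, 0 on |11>.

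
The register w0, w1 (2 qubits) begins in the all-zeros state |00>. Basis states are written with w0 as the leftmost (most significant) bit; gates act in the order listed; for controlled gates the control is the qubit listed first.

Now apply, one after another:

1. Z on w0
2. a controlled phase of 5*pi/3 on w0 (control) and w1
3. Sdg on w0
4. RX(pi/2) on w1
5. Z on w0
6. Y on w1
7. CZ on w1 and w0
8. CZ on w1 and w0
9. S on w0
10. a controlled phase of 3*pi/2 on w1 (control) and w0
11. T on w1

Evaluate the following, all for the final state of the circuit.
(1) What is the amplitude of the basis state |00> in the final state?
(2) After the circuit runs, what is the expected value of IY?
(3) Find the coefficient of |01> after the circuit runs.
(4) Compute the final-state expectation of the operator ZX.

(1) |00> carries amplitude -sqrt(2)/2 in the final state.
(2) The observable IY averages to -sqrt(2)/2.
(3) The amplitude on |01> is sqrt(2)*exp(3*I*pi/4)/2.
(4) The observable ZX averages to sqrt(2)/2.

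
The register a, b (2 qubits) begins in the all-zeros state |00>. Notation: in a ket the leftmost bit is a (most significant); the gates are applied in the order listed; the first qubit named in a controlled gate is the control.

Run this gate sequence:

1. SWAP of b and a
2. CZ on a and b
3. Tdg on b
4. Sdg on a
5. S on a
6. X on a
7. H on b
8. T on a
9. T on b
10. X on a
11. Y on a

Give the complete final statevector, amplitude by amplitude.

The final amplitudes are 0 on |00>, 0 on |01>, sqrt(2)*exp(3*I*pi/4)/2 on |10>, -sqrt(2)/2 on |11>.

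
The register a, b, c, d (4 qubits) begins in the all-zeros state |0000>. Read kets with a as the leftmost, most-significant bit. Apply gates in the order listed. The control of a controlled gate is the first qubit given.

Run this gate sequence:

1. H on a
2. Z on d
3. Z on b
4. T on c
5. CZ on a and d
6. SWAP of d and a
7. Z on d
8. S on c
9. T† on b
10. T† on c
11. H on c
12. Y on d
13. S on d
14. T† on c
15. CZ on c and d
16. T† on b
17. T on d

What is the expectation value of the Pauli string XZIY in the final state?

The expectation value of XZIY is 0.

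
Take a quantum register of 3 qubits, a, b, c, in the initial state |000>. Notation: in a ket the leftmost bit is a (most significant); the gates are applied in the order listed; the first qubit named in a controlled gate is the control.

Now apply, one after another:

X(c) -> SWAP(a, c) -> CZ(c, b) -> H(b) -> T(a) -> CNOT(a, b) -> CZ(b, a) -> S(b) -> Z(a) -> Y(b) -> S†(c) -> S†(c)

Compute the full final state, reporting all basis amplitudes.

The final amplitudes are sqrt(2)*exp(I*pi/4)/2 on |100>, -sqrt(2)*exp(3*I*pi/4)/2 on |110>, and 0 on every other basis state.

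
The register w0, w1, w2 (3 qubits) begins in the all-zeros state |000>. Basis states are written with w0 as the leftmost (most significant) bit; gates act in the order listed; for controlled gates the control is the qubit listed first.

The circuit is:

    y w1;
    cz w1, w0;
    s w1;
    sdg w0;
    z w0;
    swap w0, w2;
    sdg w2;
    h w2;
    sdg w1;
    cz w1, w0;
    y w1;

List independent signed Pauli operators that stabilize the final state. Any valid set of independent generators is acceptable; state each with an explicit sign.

One valid set of independent stabilizer generators is +IIX, +ZII, +IZI (any independent generating set of the same group is equally correct).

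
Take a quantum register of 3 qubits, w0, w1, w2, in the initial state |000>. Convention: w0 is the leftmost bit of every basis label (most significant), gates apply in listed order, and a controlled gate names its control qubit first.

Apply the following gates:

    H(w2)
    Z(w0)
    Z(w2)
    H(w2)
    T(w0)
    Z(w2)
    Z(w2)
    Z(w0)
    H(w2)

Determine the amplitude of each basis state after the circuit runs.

The final amplitudes are sqrt(2)/2 on |000>, -sqrt(2)/2 on |001>, and 0 on every other basis state.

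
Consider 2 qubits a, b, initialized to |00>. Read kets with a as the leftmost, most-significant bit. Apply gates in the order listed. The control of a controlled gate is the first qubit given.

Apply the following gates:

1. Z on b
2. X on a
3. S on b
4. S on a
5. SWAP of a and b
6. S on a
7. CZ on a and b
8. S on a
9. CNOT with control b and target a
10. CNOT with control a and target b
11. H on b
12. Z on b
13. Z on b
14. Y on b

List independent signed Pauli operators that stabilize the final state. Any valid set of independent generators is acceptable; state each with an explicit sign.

The final state is stabilized by the group generated by -IX, -ZI; other independent generating sets are equally valid.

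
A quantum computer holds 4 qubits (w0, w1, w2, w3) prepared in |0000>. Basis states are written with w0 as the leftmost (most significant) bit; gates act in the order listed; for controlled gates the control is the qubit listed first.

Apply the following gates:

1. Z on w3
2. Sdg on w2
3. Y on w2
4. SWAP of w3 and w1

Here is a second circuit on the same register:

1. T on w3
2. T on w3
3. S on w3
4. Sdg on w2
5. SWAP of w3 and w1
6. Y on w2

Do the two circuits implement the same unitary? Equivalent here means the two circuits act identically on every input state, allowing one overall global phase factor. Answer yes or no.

Yes — the two circuits implement the same unitary up to a global phase.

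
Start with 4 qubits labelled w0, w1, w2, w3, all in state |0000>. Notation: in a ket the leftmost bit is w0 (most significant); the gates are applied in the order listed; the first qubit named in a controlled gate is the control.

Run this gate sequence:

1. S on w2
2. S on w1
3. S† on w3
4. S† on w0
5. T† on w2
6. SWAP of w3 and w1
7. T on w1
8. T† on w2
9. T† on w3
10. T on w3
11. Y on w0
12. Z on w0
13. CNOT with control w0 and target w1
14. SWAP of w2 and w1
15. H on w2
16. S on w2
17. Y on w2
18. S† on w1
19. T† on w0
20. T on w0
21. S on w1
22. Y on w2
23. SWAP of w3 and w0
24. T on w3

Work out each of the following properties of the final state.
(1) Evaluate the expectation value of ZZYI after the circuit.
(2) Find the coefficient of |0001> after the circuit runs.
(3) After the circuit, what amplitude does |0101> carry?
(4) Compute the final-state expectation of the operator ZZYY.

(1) In the final state, ZZYI has expectation -1. Key observation: steps 17-22 multiply out to the identity, so the circuit reduces to the remaining gates.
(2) |0001> carries amplitude -sqrt(2)*exp(3*I*pi/4)/2 in the final state.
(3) The final state's coefficient on |0101> equals 0.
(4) In the final state, ZZYY has expectation 0.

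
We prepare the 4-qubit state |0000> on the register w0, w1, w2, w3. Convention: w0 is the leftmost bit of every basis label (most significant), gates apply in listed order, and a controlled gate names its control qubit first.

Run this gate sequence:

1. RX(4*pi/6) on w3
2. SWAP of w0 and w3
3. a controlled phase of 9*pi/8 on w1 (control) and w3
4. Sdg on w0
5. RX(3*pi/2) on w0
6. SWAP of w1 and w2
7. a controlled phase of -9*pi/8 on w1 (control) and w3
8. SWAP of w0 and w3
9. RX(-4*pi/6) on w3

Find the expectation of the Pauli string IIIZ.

In the final state, IIIZ has expectation sqrt(3)/4.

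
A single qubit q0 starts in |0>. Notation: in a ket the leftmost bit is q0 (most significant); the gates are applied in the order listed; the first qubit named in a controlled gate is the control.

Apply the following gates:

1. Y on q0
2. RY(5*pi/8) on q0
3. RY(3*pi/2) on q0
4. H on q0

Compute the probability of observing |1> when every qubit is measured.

A full measurement returns |1> with probability sin(5*pi/16)**2.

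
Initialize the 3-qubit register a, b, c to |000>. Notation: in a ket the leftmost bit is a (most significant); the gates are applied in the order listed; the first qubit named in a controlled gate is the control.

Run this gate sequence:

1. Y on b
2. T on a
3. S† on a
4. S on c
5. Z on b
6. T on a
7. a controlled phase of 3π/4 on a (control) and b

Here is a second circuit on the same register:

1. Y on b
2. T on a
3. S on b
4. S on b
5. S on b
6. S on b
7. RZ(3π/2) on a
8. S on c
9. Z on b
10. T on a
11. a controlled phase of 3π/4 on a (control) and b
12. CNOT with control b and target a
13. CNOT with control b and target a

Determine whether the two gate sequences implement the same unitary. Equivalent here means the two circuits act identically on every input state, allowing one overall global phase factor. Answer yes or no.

Yes — the two circuits implement the same unitary up to a global phase.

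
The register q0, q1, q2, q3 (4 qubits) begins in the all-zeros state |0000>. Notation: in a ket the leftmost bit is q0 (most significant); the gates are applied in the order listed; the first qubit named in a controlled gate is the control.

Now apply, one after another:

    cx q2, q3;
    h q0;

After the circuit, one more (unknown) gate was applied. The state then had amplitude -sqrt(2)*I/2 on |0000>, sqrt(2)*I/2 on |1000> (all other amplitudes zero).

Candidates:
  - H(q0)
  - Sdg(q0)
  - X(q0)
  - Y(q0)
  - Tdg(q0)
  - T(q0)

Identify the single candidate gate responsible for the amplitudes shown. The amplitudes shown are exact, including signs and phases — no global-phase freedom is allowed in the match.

It was Y(q0) that produced the state shown.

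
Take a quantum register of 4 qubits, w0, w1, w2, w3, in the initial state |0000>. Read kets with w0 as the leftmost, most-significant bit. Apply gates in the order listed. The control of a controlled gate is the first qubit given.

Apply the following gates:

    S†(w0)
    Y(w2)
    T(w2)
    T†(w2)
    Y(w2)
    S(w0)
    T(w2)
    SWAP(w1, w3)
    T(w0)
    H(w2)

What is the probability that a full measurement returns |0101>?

The probability of measuring |0101> is 0. Key observation: steps 1-6 multiply out to the identity, so the circuit reduces to the remaining gates.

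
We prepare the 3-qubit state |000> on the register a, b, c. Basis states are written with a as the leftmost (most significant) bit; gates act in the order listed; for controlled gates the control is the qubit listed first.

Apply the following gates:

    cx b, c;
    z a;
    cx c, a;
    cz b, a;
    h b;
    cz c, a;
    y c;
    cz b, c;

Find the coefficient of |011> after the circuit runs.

The final state's coefficient on |011> equals -sqrt(2)*I/2.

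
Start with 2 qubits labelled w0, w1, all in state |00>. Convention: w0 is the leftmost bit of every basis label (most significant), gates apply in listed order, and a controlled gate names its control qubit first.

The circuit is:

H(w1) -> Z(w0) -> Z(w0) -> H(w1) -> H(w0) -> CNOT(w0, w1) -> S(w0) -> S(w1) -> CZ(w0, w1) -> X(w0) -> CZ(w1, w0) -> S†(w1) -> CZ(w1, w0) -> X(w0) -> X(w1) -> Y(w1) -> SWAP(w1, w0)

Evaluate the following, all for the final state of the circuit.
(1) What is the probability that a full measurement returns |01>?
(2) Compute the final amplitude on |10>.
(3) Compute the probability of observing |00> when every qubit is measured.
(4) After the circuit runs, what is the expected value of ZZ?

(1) The probability of measuring |01> is 0. Key observation: gates 1-4 undo each other exactly, leaving only the rest of the circuit to track.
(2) The final state's coefficient on |10> equals 0.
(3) Outcome |00> occurs with probability 1/2.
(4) The expectation value of ZZ is 1.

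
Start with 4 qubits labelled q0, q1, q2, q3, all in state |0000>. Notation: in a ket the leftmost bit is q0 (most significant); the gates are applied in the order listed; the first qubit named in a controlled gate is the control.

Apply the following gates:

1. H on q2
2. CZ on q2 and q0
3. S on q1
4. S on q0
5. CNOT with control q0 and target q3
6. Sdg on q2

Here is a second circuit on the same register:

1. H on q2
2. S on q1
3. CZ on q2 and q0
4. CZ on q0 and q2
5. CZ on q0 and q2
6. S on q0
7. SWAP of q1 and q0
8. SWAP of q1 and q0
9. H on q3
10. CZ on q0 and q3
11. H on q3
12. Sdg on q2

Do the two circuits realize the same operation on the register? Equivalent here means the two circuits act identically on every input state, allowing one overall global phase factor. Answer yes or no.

Yes: on every input state the two circuits agree up to one overall phase factor.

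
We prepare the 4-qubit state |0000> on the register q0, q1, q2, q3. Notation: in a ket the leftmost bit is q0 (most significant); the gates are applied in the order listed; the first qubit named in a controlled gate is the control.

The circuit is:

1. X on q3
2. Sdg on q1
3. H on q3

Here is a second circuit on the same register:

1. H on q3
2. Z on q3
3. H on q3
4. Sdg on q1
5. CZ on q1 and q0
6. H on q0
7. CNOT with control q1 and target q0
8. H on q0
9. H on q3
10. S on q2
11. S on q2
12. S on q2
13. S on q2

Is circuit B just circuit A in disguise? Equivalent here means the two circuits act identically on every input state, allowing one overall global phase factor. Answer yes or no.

Yes: on every input state the two circuits agree up to one overall phase factor.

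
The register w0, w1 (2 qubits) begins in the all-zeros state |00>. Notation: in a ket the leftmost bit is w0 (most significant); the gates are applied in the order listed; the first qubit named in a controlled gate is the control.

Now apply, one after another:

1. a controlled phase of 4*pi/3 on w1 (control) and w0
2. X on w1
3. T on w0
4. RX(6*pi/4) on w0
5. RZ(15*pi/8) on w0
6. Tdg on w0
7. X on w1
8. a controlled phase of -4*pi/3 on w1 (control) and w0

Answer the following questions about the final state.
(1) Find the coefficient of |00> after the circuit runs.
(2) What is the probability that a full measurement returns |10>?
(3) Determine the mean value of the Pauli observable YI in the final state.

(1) The final state's coefficient on |00> equals sqrt(2)*exp(I*pi/16)/2.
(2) The probability of measuring |10> is 1/2.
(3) The expectation value of YI is (1 - exp(I*pi/4))*exp(3*I*pi/8)/2.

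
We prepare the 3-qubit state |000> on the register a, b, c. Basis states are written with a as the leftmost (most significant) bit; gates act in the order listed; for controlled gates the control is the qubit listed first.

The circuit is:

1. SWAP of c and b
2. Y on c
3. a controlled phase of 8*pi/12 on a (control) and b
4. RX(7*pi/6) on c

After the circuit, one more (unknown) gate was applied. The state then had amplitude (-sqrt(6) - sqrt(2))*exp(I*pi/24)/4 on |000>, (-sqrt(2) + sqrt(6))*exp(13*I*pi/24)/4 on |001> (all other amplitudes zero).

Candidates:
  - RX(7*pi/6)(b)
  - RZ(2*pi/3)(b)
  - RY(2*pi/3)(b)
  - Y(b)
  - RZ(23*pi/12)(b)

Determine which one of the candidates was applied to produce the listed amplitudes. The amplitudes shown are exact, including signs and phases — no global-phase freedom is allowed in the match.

The unique candidate consistent with the amplitudes is RZ(23*pi/12)(b).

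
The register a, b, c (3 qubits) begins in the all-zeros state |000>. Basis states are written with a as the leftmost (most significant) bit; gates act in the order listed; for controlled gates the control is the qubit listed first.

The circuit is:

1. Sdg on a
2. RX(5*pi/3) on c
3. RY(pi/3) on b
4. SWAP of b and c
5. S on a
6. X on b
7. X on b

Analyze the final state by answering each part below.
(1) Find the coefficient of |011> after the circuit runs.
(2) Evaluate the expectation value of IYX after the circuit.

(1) The amplitude on |011> is -I/4. Key observation: gates 6-7 undo each other exactly, leaving only the rest of the circuit to track.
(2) In the final state, IYX has expectation 3/4.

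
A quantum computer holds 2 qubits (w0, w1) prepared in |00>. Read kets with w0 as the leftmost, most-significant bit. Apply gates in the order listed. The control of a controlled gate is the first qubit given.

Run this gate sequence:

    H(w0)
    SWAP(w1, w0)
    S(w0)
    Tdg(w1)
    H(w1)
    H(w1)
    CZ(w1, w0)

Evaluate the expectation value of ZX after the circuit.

The observable ZX averages to sqrt(2)/2. Key observation: gates 5-6 undo each other exactly, leaving only the rest of the circuit to track.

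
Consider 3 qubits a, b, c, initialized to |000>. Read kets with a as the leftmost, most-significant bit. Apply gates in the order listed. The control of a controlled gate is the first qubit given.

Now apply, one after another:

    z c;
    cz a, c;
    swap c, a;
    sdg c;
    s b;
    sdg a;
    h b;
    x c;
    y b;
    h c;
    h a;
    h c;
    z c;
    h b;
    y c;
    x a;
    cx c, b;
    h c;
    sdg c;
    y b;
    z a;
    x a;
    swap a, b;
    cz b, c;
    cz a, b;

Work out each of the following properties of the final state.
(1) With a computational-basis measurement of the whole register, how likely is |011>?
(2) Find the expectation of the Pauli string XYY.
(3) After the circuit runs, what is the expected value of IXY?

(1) A full measurement returns |011> with probability 1/4.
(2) The observable XYY averages to 0.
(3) In the final state, IXY has expectation 0.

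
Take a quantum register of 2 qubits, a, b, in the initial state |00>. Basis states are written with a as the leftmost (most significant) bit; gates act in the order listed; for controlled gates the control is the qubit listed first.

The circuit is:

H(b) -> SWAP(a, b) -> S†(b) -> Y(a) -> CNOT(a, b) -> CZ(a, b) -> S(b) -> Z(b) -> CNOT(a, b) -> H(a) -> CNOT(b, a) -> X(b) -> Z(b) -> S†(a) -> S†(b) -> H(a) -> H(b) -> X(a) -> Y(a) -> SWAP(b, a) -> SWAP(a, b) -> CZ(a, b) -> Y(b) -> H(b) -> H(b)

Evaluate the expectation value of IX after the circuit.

The expectation value of IX is 1. Key observation: gates 24-25 undo each other exactly, leaving only the rest of the circuit to track.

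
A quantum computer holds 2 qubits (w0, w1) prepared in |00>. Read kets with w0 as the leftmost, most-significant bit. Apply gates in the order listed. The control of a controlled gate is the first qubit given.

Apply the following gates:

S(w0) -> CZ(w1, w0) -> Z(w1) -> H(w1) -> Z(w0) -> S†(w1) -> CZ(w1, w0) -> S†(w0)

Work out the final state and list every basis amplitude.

The resulting statevector has amplitude sqrt(2)/2 on |00>, -sqrt(2)*I/2 on |01>, 0 on |10>, 0 on |11>.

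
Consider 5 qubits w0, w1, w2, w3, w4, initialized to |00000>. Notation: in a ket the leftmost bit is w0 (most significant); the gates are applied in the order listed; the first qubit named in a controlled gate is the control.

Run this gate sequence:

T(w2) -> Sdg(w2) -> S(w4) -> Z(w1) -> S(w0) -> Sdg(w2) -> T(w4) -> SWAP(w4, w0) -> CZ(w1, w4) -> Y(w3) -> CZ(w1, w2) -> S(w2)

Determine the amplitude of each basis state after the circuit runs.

The final amplitudes are I on |00010>, and 0 on every other basis state.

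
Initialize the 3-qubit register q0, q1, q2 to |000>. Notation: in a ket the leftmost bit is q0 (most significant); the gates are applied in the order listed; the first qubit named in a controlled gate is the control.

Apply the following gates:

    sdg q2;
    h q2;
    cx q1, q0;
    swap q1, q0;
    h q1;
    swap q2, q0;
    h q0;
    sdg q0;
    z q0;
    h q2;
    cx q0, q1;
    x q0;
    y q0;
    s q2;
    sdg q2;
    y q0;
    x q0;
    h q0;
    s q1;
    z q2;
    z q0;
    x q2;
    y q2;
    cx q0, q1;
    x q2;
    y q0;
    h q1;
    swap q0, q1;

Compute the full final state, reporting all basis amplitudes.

The final amplitudes are 1/4 + I/4 on |000>, 1/4 + I/4 on |001>, 1/4 + I/4 on |010>, 1/4 + I/4 on |011>, -1/4 + I/4 on |100>, -1/4 + I/4 on |101>, 1/4 - I/4 on |110>, 1/4 - I/4 on |111>. Key observation: steps 12-17 multiply out to the identity, so the circuit reduces to the remaining gates.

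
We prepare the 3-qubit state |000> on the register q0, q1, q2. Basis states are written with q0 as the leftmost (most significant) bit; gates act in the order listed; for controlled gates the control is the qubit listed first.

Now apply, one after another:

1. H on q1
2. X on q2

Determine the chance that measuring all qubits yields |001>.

Outcome |001> occurs with probability 1/2.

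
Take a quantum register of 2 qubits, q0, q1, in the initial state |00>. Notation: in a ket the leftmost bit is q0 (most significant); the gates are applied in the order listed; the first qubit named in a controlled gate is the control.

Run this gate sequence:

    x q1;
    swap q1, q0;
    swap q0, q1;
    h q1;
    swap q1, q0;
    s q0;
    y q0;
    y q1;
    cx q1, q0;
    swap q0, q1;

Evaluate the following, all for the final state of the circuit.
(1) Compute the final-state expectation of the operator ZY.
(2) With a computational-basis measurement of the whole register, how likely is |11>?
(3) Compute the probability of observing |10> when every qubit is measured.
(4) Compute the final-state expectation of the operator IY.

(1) In the final state, ZY has expectation -1.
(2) The probability of measuring |11> is 1/2.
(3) Outcome |10> occurs with probability 1/2.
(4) The expectation value of IY is 1.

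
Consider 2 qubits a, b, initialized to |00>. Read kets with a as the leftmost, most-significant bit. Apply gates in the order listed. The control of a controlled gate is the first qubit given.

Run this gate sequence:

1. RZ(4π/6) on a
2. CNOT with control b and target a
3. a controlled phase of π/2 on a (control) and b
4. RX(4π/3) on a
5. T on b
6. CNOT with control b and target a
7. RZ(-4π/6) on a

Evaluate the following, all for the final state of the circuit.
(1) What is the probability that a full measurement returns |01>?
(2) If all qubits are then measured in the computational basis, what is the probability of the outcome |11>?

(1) The probability of measuring |01> is 0.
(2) A full measurement returns |11> with probability 0.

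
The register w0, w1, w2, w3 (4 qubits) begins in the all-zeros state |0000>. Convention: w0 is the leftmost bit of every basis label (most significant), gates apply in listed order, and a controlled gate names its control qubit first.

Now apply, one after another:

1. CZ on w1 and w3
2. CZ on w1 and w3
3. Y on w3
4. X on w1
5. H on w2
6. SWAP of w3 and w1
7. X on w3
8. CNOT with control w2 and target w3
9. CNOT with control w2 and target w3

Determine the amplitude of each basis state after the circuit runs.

The resulting statevector has amplitude sqrt(2)*I/2 on |0100>, sqrt(2)*I/2 on |0110>, and 0 on every other basis state. Key observation: the block from step 1 through step 2 cancels to the identity and can be dropped.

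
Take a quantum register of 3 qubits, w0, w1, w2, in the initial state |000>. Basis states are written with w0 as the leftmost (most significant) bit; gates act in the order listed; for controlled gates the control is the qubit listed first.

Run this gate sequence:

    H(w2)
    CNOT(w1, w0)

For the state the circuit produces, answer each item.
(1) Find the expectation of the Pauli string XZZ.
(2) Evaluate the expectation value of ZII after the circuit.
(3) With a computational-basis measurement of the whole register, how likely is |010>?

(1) The expectation value of XZZ is 0.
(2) The expectation value of ZII is 1.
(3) A full measurement returns |010> with probability 0.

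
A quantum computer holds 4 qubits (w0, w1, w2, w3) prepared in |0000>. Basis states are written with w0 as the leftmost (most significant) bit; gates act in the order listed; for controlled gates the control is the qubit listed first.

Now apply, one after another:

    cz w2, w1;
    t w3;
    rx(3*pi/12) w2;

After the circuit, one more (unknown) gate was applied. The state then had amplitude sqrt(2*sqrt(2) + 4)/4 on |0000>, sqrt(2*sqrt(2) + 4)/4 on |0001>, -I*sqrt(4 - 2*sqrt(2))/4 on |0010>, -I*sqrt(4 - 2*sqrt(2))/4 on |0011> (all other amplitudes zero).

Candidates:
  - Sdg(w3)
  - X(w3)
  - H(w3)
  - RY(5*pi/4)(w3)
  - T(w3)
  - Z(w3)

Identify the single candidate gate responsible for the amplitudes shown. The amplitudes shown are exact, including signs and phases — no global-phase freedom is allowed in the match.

It was H(w3) that produced the state shown.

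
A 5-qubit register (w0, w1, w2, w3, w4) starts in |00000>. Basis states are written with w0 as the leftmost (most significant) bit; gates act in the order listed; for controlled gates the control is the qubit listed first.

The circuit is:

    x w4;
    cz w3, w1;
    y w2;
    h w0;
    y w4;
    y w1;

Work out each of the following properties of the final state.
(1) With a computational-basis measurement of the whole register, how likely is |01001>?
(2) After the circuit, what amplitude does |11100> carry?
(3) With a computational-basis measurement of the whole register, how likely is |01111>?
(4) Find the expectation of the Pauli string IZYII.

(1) The probability of measuring |01001> is 0.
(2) The final state's coefficient on |11100> equals sqrt(2)*I/2.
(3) Outcome |01111> occurs with probability 0.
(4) The expectation value of IZYII is 0.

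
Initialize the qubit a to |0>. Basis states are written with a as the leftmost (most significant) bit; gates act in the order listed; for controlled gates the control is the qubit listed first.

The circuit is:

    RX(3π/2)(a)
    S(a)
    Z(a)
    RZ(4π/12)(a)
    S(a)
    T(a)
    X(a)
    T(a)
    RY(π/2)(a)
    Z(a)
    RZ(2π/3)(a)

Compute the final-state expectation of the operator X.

The observable X averages to -sqrt(3)/4.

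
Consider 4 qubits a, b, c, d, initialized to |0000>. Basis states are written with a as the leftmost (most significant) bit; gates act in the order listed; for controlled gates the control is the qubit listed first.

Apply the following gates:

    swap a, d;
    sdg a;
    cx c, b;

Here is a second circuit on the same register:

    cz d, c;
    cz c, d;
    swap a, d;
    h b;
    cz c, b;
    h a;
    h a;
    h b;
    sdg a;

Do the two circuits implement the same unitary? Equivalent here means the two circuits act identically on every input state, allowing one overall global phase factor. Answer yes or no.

Yes: on every input state the two circuits agree up to one overall phase factor.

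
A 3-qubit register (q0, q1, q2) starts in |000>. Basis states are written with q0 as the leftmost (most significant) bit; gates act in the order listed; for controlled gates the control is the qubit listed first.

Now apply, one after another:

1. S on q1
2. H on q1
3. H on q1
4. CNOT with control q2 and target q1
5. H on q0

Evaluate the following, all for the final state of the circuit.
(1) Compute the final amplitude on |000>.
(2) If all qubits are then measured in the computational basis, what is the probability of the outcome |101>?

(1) |000> carries amplitude sqrt(2)/2 in the final state.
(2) Outcome |101> occurs with probability 0.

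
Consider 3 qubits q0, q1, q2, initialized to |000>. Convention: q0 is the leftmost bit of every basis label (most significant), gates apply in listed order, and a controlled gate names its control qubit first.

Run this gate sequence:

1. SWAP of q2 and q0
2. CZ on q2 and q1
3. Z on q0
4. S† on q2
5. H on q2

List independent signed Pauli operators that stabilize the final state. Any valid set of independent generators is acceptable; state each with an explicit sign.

One valid set of independent stabilizer generators is +IIX, +ZII, +IZI (any independent generating set of the same group is equally correct).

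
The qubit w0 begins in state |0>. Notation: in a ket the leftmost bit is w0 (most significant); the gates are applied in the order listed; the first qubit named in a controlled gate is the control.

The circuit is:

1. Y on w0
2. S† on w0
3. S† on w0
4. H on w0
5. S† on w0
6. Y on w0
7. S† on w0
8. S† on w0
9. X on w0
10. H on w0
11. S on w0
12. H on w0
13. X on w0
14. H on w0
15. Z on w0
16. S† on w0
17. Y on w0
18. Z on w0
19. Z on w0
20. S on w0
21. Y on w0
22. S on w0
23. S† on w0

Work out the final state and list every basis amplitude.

The resulting statevector has amplitude 1/2 - I/2 on |0>, -1/2 + I/2 on |1>. Key observation: steps 12-15 multiply out to the identity, so the circuit reduces to the remaining gates.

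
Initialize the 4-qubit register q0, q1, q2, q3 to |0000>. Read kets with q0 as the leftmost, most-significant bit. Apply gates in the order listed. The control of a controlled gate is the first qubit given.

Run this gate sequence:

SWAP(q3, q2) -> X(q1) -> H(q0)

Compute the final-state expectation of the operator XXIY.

The observable XXIY averages to 0.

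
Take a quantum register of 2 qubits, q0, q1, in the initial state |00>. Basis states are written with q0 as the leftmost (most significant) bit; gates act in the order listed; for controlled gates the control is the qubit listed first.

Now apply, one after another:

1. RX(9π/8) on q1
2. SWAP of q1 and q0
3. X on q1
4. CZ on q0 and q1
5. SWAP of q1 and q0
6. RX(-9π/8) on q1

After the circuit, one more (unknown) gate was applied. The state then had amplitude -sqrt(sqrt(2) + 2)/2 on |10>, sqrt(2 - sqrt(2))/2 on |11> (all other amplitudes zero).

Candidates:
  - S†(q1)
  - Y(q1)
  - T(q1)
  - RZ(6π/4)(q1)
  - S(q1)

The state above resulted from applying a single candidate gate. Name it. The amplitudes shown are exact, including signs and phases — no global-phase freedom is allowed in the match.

The applied gate was S(q1).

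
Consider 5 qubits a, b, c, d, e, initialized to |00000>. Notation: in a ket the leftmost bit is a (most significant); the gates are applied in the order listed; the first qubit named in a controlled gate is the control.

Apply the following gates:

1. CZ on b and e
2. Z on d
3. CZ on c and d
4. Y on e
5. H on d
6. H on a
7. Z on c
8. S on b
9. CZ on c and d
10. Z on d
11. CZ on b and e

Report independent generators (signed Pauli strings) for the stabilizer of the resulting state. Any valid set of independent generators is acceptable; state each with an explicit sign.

The stabilizer group can be generated by +XIIII, -IIIXI, +IZIII, +IIZII, -IIIIZ, among other valid generating sets.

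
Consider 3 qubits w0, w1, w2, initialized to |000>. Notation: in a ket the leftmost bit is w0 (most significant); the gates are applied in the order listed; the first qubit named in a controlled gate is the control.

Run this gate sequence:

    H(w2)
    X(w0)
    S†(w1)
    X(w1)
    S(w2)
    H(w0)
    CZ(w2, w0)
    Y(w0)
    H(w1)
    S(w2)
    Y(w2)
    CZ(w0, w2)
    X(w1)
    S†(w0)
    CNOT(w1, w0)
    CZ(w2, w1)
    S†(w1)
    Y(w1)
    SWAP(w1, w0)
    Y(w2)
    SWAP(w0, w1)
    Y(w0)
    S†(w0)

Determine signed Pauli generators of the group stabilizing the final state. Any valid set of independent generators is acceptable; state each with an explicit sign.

The stabilizer group can be generated by -XZI, +ZXZ, -IZX, among other valid generating sets.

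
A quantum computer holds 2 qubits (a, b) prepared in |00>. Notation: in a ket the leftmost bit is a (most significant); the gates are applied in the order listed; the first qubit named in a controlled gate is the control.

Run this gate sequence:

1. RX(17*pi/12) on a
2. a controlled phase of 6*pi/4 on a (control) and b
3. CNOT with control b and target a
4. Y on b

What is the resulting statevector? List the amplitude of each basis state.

The final amplitudes are 0 on |00>, -I*sqrt(3*sqrt(2) + 6)/4 + I*sqrt(2 - sqrt(2))/4 on |01>, 0 on |10>, sqrt(6 - 3*sqrt(2))/4 + sqrt(sqrt(2) + 2)/4 on |11>.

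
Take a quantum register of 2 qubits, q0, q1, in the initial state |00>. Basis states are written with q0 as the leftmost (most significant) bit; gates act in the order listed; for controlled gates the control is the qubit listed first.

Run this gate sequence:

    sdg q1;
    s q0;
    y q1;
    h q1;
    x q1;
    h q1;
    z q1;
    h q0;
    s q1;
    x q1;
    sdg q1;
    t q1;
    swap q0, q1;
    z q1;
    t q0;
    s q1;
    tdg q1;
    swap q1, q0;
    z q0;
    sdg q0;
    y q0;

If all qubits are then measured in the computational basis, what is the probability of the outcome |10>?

A full measurement returns |10> with probability 1/2. Key observation: gates 4-7 undo each other exactly, leaving only the rest of the circuit to track.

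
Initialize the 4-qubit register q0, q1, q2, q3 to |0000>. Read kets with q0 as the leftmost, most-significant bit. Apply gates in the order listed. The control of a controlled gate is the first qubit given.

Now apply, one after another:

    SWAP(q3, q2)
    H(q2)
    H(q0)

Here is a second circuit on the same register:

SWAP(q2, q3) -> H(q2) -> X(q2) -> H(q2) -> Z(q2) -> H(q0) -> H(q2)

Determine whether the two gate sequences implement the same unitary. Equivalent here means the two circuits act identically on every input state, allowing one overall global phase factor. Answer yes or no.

Yes, they are equivalent — the unitaries differ by at most a global phase.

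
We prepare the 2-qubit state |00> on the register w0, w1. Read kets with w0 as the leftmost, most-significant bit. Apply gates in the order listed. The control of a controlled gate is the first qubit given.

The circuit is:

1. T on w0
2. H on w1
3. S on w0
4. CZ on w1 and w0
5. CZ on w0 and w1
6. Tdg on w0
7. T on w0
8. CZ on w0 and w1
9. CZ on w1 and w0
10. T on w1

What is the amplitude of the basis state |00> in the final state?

The amplitude on |00> is sqrt(2)/2. Key observation: the block from step 4 through step 9 cancels to the identity and can be dropped.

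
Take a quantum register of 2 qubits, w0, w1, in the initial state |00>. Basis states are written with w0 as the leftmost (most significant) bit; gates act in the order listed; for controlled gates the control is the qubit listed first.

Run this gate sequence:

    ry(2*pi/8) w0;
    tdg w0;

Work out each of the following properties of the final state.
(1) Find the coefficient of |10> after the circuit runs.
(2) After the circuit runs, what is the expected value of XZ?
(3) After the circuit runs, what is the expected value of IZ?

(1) |10> carries amplitude -sqrt(2 - sqrt(2))*exp(3*I*pi/4)/2 in the final state.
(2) In the final state, XZ has expectation 1/2.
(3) The expectation value of IZ is 1.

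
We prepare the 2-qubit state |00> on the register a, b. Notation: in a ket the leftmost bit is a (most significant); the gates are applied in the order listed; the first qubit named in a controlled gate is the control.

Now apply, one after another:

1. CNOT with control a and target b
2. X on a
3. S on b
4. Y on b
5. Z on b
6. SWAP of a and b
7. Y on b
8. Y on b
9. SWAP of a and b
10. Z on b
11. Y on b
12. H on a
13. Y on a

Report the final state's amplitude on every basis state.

After the circuit, the state carries amplitude sqrt(2)*I/2 on |00>, 0 on |01>, sqrt(2)*I/2 on |10>, 0 on |11>. Key observation: steps 4-11 multiply out to the identity, so the circuit reduces to the remaining gates.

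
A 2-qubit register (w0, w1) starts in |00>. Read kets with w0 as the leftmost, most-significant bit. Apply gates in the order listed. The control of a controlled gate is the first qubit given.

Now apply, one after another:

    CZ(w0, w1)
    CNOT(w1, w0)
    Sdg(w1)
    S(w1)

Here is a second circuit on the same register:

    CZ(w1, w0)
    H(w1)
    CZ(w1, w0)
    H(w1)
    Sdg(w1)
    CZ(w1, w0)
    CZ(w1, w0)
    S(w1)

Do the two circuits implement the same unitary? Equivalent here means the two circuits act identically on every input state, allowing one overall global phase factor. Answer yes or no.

No — the two circuits implement different unitaries, even allowing a global phase.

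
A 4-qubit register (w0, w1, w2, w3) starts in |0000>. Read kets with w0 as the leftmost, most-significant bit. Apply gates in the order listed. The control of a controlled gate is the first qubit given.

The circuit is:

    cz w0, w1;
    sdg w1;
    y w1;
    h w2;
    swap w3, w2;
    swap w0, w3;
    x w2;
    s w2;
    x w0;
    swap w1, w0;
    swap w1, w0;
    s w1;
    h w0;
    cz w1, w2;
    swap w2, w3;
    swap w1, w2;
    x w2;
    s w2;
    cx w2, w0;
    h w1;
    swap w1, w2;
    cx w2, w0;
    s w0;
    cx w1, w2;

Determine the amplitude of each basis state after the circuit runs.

The final amplitudes are sqrt(2)*I/2 on |0001>, -sqrt(2)/2 on |1011>, and 0 on every other basis state.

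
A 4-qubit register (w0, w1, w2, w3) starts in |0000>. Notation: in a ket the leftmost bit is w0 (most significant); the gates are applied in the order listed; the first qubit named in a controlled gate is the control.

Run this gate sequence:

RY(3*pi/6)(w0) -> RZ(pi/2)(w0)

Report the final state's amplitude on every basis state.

The final amplitudes are -sqrt(2)*exp(3*I*pi/4)/2 on |0000>, sqrt(2)*exp(I*pi/4)/2 on |1000>, and 0 on every other basis state.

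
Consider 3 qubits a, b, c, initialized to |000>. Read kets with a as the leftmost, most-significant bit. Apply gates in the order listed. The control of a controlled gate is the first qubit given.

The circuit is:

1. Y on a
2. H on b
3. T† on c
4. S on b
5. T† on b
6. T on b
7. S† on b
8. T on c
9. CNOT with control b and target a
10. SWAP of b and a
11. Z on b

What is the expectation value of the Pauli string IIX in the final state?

The observable IIX averages to 0.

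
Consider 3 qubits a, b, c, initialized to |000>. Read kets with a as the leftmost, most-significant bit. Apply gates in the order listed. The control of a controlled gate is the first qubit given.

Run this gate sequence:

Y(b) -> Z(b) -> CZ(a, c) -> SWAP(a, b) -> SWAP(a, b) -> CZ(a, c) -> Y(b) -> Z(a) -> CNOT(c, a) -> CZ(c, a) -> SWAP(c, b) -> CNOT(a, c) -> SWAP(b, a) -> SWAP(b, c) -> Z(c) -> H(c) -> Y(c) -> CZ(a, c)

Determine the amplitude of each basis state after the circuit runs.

The final amplitudes are sqrt(2)*I/2 on |000>, -sqrt(2)*I/2 on |001>, and 0 on every other basis state.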